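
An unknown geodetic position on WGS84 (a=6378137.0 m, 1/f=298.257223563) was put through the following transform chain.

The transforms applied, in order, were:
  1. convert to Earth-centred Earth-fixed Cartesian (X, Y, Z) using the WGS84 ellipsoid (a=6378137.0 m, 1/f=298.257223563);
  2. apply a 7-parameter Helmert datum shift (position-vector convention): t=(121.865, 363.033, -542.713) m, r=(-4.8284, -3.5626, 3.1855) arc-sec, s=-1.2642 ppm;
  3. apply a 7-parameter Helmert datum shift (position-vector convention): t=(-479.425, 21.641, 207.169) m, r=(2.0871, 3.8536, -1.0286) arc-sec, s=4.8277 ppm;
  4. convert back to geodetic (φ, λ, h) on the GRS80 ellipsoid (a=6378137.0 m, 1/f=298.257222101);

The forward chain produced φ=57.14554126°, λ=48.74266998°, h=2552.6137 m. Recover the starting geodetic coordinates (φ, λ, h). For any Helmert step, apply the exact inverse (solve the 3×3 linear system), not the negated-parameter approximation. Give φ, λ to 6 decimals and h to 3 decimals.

φ=57.148202°, λ=48.732764°, h=2783.073 m

start: φ=57.145541°, λ=48.742670°, h=2552.614 m
→ ECEF (a=6378137.000, f=1/298.257222101): X=2288112.3578, Y=2608418.8552, Z=5336854.4692
→ Helmert⁻¹: X=2288468.0232, Y=2608450.0329, Z=5336637.8978
→ Helmert⁻¹: X=2288481.5114, Y=2607930.0169, Z=5337208.8798
→ geod (Bowring, a=6378137.000): φ=57.14820200°, λ=48.73276400°, h=2783.0730 m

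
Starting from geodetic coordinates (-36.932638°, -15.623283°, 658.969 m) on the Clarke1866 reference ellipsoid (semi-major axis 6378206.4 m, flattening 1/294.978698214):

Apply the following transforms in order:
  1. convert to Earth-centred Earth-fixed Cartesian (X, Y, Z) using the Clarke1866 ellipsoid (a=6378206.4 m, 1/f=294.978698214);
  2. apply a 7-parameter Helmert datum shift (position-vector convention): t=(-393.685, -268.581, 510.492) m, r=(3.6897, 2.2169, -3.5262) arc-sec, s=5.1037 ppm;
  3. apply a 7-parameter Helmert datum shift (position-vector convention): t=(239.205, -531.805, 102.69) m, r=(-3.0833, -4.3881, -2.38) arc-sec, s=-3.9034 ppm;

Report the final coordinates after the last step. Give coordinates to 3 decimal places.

X=4916373.090 m, Y=-1375802.799 m, Z=-3810967.544 m

start: φ=-36.932638°, λ=-15.623283°, h=658.969 m
→ ECEF (a=6378206.400, f=1/294.978698214): X=4916520.9261, Y=-1374871.2015, Z=-3811623.8544
→ Helmert 7p (PV): X=4916087.8624, Y=-1375162.6669, Z=-3811210.2521
→ Helmert 7p (PV): X=4916373.0904, Y=-1375802.7993, Z=-3810967.5442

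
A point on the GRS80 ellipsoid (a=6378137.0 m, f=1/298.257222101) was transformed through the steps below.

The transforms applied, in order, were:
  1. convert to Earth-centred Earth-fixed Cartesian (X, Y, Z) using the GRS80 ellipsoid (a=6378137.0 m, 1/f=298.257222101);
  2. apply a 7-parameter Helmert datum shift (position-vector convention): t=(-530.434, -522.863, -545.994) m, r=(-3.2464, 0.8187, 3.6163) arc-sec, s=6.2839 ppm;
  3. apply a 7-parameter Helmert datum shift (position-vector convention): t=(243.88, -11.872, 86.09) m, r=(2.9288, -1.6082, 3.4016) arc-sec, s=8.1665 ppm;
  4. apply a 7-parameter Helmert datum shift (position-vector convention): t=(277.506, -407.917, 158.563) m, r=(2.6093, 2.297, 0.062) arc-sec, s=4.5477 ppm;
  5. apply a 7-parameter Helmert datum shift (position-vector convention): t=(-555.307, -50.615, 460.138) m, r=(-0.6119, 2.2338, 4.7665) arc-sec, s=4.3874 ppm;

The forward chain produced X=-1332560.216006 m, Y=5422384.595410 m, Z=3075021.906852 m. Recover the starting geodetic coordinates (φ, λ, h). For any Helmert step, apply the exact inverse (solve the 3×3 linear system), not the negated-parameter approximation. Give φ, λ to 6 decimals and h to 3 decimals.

start: X=-1332560.2160, Y=5422384.5954, Z=3075021.9069 m
→ Helmert⁻¹: X=-1331907.0566, Y=5422433.0778, Z=3074549.9414
→ Helmert⁻¹: X=-1332211.1101, Y=5422855.6245, Z=3074293.9609
→ Helmert⁻¹: X=-1332330.7093, Y=5422888.8331, Z=3074116.1526
→ Helmert⁻¹: X=-1331709.0266, Y=5423352.5710, Z=3074722.8982
→ geod (Bowring, a=6378137.000): φ=28.99938700°, λ=103.79607300°, h=1817.4940 m

φ=28.999387°, λ=103.796073°, h=1817.494 m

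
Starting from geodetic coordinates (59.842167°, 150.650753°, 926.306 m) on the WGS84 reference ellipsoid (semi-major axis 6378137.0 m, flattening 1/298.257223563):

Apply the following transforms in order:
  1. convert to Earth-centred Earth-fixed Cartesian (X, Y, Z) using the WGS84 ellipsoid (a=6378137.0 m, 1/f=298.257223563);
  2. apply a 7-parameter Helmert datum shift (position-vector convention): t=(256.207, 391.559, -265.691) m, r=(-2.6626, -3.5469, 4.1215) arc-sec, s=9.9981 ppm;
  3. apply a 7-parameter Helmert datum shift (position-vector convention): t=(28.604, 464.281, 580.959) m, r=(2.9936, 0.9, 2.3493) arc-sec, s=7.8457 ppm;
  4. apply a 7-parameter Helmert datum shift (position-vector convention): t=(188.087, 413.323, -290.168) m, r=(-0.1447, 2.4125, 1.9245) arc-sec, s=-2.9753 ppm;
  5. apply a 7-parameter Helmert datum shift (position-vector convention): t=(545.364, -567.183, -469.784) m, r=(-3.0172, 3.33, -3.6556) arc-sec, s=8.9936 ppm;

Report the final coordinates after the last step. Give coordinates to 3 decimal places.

start: φ=59.842167°, λ=150.650753°, h=926.306 m
→ ECEF (a=6378137.000, f=1/298.257223563): X=-2800419.7567, Y=1574688.8361, Z=5492464.9340
→ Helmert 7p (PV): X=-2800317.4623, Y=1575111.0826, Z=5492185.6738
→ Helmert 7p (PV): X=-2800304.8046, Y=1575476.1155, Z=5492844.8020
→ Helmert 7p (PV): X=-2800058.8406, Y=1575862.4769, Z=5492569.9385
→ Helmert 7p (PV): X=-2799422.0557, Y=1575439.4370, Z=5492171.7063

X=-2799422.056 m, Y=1575439.437 m, Z=5492171.706 m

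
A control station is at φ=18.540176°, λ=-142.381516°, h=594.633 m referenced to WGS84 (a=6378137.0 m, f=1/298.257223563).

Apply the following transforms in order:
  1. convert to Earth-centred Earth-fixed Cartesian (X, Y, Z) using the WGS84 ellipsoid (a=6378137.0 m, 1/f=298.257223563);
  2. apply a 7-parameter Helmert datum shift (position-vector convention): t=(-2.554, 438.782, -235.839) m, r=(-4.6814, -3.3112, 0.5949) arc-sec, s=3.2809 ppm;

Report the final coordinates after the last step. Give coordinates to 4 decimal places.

start: φ=18.540176°, λ=-142.381516°, h=594.633 m
→ ECEF (a=6378137.000, f=1/298.257223563): X=-4791946.4595, Y=-3692758.9112, Z=2015347.9213
→ Helmert 7p (PV): X=-4791986.4377, Y=-3692300.3249, Z=2015125.5797

X=-4791986.4377 m, Y=-3692300.3249 m, Z=2015125.5797 m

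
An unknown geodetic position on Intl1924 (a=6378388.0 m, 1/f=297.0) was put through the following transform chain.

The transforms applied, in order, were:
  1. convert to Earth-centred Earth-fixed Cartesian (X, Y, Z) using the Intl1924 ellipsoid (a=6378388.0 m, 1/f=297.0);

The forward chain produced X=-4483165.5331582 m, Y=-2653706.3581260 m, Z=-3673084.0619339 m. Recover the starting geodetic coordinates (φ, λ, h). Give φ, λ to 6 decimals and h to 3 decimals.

start: X=-4483165.5332, Y=-2653706.3581, Z=-3673084.0619 m
→ geod (Bowring, a=6378388.000): φ=-35.36778900°, λ=-149.37756800°, h=3127.9020 m

φ=-35.367789°, λ=-149.377568°, h=3127.902 m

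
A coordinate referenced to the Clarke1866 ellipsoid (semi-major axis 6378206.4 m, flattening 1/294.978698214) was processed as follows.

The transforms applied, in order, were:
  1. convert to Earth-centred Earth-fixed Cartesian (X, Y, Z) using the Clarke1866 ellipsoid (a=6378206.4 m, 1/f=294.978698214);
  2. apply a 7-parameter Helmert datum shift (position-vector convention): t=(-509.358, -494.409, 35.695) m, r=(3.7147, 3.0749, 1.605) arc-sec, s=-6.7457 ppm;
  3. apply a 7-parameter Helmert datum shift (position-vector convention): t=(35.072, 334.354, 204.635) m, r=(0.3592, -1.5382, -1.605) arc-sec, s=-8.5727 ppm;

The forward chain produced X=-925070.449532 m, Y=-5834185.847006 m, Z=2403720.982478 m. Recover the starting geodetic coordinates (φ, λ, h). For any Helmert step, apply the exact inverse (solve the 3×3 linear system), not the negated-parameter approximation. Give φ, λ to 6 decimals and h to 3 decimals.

start: X=-925070.4495, Y=-5834185.8470, Z=2403720.9825 m
→ Helmert⁻¹: X=-925050.1276, Y=-5834573.2314, Z=2403554.0114
→ Helmert⁻¹: X=-924628.2349, Y=-5834067.6951, Z=2403625.8139
→ geod (Bowring, a=6378206.400): φ=22.27849800°, λ=-99.00577400°, h=2080.3670 m

φ=22.278498°, λ=-99.005774°, h=2080.367 m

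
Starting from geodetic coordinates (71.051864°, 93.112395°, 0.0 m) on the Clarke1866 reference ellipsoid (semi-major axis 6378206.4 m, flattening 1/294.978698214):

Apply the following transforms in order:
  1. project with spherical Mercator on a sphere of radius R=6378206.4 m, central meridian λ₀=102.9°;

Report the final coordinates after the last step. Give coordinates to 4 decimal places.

start: φ=71.051864°, λ=93.112395°, h=0.000 m
→ merc (R=6378206.4, λ₀=102.9°): E=-1089563.0600, N=11420153.3072

E=-1089563.0600 m, N=11420153.3072 m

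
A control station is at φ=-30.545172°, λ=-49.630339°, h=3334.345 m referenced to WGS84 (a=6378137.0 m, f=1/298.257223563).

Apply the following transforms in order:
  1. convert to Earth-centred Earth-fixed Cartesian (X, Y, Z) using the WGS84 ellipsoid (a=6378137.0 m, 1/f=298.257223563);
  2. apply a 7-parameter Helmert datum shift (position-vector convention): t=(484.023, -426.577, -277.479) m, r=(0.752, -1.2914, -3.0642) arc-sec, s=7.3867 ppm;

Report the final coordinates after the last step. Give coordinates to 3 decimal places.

start: φ=-30.545172°, λ=-49.630339°, h=3334.345 m
→ ECEF (a=6378137.000, f=1/298.257223563): X=3562869.6578, Y=-4190851.7388, Z=-3224263.0052
→ Helmert 7p (PV): X=3563337.9272, Y=-4191350.4464, Z=-3224557.2731

X=3563337.927 m, Y=-4191350.446 m, Z=-3224557.273 m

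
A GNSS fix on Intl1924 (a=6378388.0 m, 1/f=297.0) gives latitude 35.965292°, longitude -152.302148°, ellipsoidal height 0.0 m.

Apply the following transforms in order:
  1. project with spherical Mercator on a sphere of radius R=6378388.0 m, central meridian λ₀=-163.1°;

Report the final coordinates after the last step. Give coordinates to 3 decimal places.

start: φ=35.965292°, λ=-152.302148°, h=0.000 m
→ merc (R=6378388.0, λ₀=-163.1°): E=1202058.6893, N=4296015.7104

E=1202058.689 m, N=4296015.710 m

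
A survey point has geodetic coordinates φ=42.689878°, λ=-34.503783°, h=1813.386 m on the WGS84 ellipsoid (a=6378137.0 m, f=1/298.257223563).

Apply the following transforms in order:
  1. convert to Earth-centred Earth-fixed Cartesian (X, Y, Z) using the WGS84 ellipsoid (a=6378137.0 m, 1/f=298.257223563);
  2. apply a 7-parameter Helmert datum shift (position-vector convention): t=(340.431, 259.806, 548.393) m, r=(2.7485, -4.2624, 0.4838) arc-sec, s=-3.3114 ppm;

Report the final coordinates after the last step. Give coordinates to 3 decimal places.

X=3870754.018 m, Y=-2660283.132 m, Z=4304050.366 m

start: φ=42.689878°, λ=-34.503783°, h=1813.386 m
→ ECEF (a=6378137.000, f=1/298.257223563): X=3870509.0927, Y=-2660503.4821, Z=4303471.6923
→ Helmert 7p (PV): X=3870754.0175, Y=-2660283.1317, Z=4304050.3661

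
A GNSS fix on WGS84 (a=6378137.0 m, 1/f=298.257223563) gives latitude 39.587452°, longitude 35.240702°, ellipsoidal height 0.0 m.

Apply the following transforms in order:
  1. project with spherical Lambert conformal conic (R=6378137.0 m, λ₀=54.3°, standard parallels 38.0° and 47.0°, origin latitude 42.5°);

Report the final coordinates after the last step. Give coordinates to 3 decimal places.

E=-1618450.284 m, N=-140549.558 m

start: φ=39.587452°, λ=35.240702°, h=0.000 m
→ lcc (R=6378137.0, λ₀=54.3°): E=-1618450.2843, N=-140549.5584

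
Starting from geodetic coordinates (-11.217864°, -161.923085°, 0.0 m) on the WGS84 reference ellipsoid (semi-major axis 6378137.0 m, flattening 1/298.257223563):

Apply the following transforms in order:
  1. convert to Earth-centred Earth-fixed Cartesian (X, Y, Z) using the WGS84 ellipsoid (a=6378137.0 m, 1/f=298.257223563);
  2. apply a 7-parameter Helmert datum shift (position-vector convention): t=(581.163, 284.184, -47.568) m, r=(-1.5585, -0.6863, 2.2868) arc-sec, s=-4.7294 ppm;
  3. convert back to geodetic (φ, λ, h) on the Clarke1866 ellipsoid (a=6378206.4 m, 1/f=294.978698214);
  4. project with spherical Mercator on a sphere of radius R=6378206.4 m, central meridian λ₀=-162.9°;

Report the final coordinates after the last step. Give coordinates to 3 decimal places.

start: φ=-11.217864°, λ=-161.923085°, h=0.000 m
→ ECEF (a=6378137.000, f=1/298.257223563): X=-5948228.5789, Y=-1941528.5026, Z=-1232653.7264
→ Helmert 7p (PV): X=-5947593.6579, Y=-1941310.3961, Z=-1232700.5862
→ geod (Bowring, a=6378206.400): φ=-11.22027877°, λ=-161.92317959°, h=-709.7375 m
→ merc (R=6378206.4, λ₀=-162.9°): E=108740.3334, N=-1257110.1597

E=108740.333 m, N=-1257110.160 m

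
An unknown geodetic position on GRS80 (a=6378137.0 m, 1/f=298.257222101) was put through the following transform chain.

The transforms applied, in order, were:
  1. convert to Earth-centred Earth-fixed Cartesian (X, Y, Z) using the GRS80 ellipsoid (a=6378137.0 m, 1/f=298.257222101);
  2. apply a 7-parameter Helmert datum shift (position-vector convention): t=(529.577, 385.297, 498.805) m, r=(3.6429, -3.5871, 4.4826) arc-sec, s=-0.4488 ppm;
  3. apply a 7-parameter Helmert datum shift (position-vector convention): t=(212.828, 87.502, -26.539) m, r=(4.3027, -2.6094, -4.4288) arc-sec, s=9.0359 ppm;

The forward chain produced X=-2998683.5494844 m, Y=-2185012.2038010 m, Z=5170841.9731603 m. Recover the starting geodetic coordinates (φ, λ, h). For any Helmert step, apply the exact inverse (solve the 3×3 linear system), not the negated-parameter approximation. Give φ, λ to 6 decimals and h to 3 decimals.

φ=54.514774°, λ=-143.922719°, h=349.650 m

start: X=-2998683.5495, Y=-2185012.2038, Z=5170841.9732 m
→ Helmert⁻¹: X=-2998756.9484, Y=-2185036.4837, Z=5170905.3056
→ Helmert⁻¹: X=-2999245.4434, Y=-2185266.2636, Z=5170499.5748
→ geod (Bowring, a=6378137.000): φ=54.51477400°, λ=-143.92271900°, h=349.6500 m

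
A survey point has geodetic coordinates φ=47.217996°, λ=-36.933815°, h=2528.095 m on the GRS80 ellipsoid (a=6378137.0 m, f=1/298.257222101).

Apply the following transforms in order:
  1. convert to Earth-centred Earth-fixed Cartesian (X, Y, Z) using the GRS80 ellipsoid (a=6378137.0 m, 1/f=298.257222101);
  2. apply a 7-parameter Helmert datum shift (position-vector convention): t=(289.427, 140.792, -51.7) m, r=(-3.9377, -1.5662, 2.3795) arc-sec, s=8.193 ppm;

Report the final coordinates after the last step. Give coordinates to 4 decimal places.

start: φ=47.217996°, λ=-36.933815°, h=2528.095 m
→ ECEF (a=6378137.000, f=1/298.257222101): X=3470410.8915, Y=-2608862.4245, Z=4660114.9172
→ Helmert 7p (PV): X=3470723.4627, Y=-2608614.0068, Z=4660177.5540

X=3470723.4627 m, Y=-2608614.0068 m, Z=4660177.5540 m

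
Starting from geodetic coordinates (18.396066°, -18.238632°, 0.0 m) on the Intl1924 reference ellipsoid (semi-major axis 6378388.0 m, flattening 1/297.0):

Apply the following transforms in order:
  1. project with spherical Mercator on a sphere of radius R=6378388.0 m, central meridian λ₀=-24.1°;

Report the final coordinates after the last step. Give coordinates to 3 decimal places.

E=652510.178 m, N=2084041.894 m

start: φ=18.396066°, λ=-18.238632°, h=0.000 m
→ merc (R=6378388.0, λ₀=-24.1°): E=652510.1785, N=2084041.8938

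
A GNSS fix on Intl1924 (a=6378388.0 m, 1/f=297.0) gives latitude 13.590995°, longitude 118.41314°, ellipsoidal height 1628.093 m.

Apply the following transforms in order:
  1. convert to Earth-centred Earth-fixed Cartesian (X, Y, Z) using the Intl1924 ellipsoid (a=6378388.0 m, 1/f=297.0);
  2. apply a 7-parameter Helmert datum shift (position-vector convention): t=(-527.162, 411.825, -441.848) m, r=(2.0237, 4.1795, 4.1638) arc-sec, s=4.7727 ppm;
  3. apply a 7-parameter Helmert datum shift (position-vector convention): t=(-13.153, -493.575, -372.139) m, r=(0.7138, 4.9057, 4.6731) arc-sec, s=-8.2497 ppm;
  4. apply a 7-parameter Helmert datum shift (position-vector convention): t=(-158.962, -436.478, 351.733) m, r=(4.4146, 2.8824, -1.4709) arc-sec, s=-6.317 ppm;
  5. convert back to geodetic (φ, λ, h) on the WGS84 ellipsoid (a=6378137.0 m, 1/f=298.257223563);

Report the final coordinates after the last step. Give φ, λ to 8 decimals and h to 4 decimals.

φ=13.59017030°, λ=118.42267082°, h=1584.0134 m

start: φ=13.590995°, λ=118.413140°, h=1628.093 m
→ ECEF (a=6378388.000, f=1/297.0): X=-2951316.8194, Y=5455355.5464, Z=1489435.9527
→ Helmert 7p (PV): X=-2951938.0129, Y=5455719.2175, Z=1489114.5392
→ Helmert 7p (PV): X=-2952015.0000, Y=5455108.6032, Z=1488819.2022
→ Helmert 7p (PV): X=-2952095.6083, Y=5454626.8519, Z=1489319.5350
→ geod (Bowring, a=6378137.000): φ=13.59017030°, λ=118.42267082°, h=1584.0134 m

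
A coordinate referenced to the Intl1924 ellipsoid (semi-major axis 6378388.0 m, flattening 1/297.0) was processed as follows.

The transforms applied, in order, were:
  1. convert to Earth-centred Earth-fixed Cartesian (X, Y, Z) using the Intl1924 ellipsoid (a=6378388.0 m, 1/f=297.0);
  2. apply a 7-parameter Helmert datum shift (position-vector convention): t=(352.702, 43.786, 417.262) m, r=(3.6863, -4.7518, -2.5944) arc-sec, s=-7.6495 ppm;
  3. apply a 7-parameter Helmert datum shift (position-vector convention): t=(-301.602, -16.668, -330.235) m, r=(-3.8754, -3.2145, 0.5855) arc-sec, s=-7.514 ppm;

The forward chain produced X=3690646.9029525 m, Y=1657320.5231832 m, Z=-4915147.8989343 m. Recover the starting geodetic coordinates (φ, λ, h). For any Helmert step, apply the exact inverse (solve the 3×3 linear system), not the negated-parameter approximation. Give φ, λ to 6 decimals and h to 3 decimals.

start: X=3690646.9030, Y=1657320.5232, Z=-4915147.8989 m
→ Helmert⁻¹: X=3690904.3486, Y=1657431.5107, Z=-4914880.9738
→ Helmert⁻¹: X=3690445.7923, Y=1657358.9740, Z=-4915450.4737
→ geod (Bowring, a=6378388.000): φ=-50.73438800°, λ=24.18458700°, h=592.8880 m

φ=-50.734388°, λ=24.184587°, h=592.888 m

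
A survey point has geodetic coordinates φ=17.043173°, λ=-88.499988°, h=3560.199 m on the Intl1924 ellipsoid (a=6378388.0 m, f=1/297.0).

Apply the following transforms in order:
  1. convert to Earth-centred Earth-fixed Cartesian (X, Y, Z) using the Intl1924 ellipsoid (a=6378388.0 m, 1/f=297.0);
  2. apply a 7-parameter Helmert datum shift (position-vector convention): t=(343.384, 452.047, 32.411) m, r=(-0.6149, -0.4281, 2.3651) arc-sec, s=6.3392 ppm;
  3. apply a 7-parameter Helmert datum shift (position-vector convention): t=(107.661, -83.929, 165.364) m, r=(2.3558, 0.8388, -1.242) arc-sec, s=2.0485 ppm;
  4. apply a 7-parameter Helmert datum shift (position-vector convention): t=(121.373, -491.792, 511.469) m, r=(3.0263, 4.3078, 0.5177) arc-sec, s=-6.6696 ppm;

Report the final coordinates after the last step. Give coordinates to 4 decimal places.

start: φ=17.043173°, λ=-88.499988°, h=3560.199 m
→ ECEF (a=6378388.000, f=1/297.0): X=159770.7463, Y=-6101349.8087, Z=1858467.9599
→ Helmert 7p (PV): X=160181.2464, Y=-6100929.0670, Z=1858530.6726
→ Helmert 7p (PV): X=160260.0573, Y=-6101047.6851, Z=1858629.5121
→ Helmert 7p (PV): X=160434.4911, Y=-6101525.6528, Z=1859035.7244

X=160434.4911 m, Y=-6101525.6528 m, Z=1859035.7244 m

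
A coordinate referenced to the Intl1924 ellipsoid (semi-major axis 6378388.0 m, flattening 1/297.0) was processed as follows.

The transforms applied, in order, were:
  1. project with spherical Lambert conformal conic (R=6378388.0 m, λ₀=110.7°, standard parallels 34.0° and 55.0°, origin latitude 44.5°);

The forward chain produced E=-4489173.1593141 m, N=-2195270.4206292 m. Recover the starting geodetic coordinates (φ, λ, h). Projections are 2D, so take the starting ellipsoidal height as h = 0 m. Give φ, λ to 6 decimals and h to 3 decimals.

φ=15.537808°, λ=71.365787°, h=0.000 m

start: E=-4489173.1593, N=-2195270.4206 m
→ lcc⁻¹: φ=15.53780800°, λ=71.36578700°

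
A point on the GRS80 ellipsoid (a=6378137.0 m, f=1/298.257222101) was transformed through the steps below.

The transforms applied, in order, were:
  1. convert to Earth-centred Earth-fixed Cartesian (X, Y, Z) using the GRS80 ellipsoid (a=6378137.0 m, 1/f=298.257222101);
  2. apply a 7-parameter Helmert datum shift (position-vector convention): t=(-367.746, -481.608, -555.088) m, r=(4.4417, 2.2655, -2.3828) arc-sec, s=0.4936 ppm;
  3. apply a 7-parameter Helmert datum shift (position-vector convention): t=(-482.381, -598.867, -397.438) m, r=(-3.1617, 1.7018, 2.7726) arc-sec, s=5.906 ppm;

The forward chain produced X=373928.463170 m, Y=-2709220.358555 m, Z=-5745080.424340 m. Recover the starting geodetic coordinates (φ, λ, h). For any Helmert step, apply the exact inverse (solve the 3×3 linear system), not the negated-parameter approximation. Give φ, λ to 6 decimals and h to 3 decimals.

start: X=373928.4632, Y=-2709220.3586, Z=-5745080.4243 m
→ Helmert⁻¹: X=374419.6220, Y=-2708522.4709, Z=-5744687.4865
→ Helmert⁻¹: X=374881.5577, Y=-2708158.8880, Z=-5744067.1283
→ geod (Bowring, a=6378137.000): φ=-64.69613100°, λ=-82.11881800°, h=836.5560 m

φ=-64.696131°, λ=-82.118818°, h=836.556 m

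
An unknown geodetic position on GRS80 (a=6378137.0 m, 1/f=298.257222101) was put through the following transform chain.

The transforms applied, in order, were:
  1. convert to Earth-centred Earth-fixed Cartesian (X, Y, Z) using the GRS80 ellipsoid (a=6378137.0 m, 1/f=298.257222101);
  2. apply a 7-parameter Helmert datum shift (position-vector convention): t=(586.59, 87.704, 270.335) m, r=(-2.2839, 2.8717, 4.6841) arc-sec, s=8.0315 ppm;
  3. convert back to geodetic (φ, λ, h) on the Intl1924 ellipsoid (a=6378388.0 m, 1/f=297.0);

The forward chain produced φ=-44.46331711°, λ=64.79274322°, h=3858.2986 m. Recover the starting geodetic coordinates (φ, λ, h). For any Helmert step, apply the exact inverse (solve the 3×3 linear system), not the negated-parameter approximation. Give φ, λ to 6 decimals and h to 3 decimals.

start: φ=-44.463317°, λ=64.792743°, h=3858.299 m
→ ECEF (a=6378388.000, f=1/297.0): X=1943153.3240, Y=4128053.8147, Z=-4447761.7072
→ Helmert⁻¹: X=1942706.8002, Y=4127938.0903, Z=-4447923.5638
→ geod (Bowring, a=6378137.000): φ=-44.46539200°, λ=64.79719800°, h=3967.4810 m

φ=-44.465392°, λ=64.797198°, h=3967.481 m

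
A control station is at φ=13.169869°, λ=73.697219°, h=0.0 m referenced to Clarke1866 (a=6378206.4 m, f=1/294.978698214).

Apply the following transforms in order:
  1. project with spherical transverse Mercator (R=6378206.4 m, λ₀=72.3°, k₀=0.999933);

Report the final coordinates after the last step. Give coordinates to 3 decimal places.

E=151451.841 m, N=1466401.636 m

start: φ=13.169869°, λ=73.697219°, h=0.000 m
→ tm (R=6378206.4, λ₀=72.3°): E=151451.8414, N=1466401.6365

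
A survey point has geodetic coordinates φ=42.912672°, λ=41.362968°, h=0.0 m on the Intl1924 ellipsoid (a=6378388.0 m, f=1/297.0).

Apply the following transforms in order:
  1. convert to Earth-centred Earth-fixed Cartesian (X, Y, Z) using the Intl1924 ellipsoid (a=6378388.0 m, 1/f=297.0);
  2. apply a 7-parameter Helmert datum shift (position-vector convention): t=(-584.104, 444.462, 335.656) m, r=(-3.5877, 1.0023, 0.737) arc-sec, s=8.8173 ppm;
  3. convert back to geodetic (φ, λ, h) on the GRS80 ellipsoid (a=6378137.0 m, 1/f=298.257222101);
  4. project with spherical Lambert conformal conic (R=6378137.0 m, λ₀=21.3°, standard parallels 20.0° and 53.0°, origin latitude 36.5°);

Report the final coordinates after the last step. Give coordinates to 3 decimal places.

start: φ=42.912672°, λ=41.362968°, h=0.000 m
→ ECEF (a=6378388.000, f=1/297.0): X=3511603.1347, Y=3091863.1607, Z=4320476.9306
→ Helmert 7p (PV): X=3511059.9406, Y=3092422.5815, Z=4320779.8382
→ geod (Bowring, a=6378137.000): φ=42.91408138°, λ=41.37250546°, h=387.1753 m
→ lcc (R=6378137.0, λ₀=21.3°): E=1565280.6487, N=851600.8511

E=1565280.649 m, N=851600.851 m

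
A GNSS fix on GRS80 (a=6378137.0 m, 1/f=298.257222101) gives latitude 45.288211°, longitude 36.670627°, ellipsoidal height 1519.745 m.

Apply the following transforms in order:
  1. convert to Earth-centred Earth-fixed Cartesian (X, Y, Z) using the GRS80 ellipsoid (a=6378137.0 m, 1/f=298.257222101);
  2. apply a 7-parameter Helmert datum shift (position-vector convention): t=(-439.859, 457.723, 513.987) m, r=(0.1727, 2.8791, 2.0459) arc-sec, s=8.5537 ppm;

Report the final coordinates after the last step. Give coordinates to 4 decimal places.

start: φ=45.288211°, λ=36.670627°, h=1519.745 m
→ ECEF (a=6378137.000, f=1/298.257222101): X=3606123.7395, Y=2685047.0819, Z=4511020.1429
→ Helmert 7p (PV): X=3605751.0601, Y=2685559.7637, Z=4511524.6283

X=3605751.0601 m, Y=2685559.7637 m, Z=4511524.6283 m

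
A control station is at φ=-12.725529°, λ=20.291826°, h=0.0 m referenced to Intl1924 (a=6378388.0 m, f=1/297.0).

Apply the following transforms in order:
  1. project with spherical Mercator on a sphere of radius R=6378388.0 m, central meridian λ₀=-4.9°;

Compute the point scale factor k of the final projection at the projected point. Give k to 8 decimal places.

1.02518207

start: φ=-12.725529°, λ=20.291826°, h=0.000 m
→ into merc (λ₀=-4.9°): φ=-12.72552900°, λ−λ₀=25.19182600°
scale k = 1.02518207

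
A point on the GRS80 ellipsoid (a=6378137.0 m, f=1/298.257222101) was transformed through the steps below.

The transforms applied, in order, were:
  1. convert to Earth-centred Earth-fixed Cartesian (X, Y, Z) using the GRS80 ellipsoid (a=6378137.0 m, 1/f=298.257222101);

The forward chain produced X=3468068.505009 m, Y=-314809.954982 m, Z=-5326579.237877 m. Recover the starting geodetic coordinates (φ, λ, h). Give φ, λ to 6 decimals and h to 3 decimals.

φ=-57.000778°, λ=-5.186744°, h=753.510 m

start: X=3468068.5050, Y=-314809.9550, Z=-5326579.2379 m
→ geod (Bowring, a=6378137.000): φ=-57.00077800°, λ=-5.18674400°, h=753.5100 m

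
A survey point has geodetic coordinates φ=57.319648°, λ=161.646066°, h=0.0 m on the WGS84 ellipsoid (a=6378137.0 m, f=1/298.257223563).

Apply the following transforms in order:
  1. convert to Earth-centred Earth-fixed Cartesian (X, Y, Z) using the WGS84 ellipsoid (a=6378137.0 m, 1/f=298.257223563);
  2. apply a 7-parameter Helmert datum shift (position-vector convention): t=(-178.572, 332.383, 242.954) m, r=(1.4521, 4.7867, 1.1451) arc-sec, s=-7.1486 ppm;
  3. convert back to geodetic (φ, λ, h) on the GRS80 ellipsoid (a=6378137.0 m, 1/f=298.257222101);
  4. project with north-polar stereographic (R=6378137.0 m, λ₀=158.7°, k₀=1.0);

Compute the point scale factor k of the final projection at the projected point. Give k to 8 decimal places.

start: φ=57.319648°, λ=161.646066°, h=0.000 m
→ ECEF (a=6378137.000, f=1/298.257223563): X=-3276472.5837, Y=1087012.3366, Z=5345204.1699
→ Helmert 7p (PV): X=-3276509.7251, Y=1087281.1296, Z=5345492.6009
→ geod (Bowring, a=6378137.000): φ=57.32014023°, λ=161.64202592°, h=307.5115 m
→ into stereo (λ₀=158.7°): φ=57.32014023°, λ−λ₀=2.94202592°
scale k = 1.08595282

1.08595282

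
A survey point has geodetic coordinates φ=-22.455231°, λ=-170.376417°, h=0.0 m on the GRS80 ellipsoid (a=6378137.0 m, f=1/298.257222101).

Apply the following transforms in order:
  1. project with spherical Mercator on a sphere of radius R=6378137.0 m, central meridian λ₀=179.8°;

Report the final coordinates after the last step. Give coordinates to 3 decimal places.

start: φ=-22.455231°, λ=-170.376417°, h=0.000 m
→ merc (R=6378137.0, λ₀=179.8°): E=1093556.2573, N=-2566269.6422

E=1093556.257 m, N=-2566269.642 m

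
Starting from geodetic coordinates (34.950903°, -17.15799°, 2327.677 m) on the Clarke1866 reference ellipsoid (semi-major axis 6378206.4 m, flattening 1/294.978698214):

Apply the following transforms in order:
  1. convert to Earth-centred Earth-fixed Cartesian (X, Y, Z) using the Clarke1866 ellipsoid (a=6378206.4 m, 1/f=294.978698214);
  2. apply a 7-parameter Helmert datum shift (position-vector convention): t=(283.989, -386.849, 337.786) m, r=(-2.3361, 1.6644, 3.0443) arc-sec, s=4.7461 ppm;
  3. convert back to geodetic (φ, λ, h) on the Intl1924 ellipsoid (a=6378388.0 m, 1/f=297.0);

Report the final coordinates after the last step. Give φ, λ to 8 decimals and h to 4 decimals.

φ=34.94991760°, λ=-17.15974735°, h=2637.7152 m

start: φ=34.950903°, λ=-17.157990°, h=2327.677 m
→ ECEF (a=6378206.400, f=1/294.978698214): X=5002568.0429, Y=-1544534.9829, Z=3634549.4700
→ Helmert 7p (PV): X=5002927.8989, Y=-1544814.1641, Z=3634881.6319
→ geod (Bowring, a=6378388.000): φ=34.94991760°, λ=-17.15974735°, h=2637.7152 m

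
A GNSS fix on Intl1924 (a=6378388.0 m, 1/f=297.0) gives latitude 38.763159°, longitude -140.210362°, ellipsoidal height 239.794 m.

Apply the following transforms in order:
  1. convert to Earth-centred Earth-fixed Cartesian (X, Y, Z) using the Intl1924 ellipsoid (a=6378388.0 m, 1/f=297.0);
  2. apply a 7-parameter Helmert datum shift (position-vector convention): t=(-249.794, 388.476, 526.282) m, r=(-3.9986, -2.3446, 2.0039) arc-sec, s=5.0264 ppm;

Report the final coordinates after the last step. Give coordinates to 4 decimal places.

X=-3827097.6302 m, Y=-3186796.9582 m, Z=3972629.7175 m

start: φ=38.763159°, λ=-140.210362°, h=239.794 m
→ ECEF (a=6378388.000, f=1/297.0): X=-3826814.4152, Y=-3187209.2375, Z=3972065.1829
→ Helmert 7p (PV): X=-3827097.6302, Y=-3186796.9582, Z=3972629.7175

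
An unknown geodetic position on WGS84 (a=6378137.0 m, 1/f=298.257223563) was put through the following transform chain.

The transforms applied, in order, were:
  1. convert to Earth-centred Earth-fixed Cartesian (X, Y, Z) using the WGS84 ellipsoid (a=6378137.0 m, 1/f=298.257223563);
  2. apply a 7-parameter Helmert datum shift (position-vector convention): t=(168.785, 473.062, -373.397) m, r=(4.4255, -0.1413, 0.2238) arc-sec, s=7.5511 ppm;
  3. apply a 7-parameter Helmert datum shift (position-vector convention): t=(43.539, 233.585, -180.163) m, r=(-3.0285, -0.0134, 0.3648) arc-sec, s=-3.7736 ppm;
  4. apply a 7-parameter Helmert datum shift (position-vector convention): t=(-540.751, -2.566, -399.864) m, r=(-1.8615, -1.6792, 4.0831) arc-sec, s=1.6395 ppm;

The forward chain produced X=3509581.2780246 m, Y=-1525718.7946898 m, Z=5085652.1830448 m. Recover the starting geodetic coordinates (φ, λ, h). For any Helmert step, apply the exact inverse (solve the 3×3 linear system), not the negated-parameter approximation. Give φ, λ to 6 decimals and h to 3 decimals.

start: X=3509581.2780, Y=-1525718.7947, Z=5085652.1830 m
→ Helmert⁻¹: X=3510127.4748, Y=-1525829.1119, Z=5086001.3622
→ Helmert⁻¹: X=3510094.8128, Y=-1526149.3419, Z=5086178.0827
→ Helmert⁻¹: X=3509901.3524, Y=-1526505.5506, Z=5086543.4183
→ geod (Bowring, a=6378137.000): φ=53.22423900°, λ=-23.50490100°, h=1274.1100 m

φ=53.224239°, λ=-23.504901°, h=1274.110 m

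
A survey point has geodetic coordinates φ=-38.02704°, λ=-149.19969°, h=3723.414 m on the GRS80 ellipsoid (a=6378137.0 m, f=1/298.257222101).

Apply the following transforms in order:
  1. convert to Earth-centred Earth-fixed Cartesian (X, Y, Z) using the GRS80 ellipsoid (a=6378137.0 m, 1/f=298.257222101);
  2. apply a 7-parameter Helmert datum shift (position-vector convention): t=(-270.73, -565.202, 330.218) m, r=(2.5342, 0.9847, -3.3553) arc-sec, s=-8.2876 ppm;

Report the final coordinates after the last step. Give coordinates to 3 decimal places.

start: φ=-38.027040°, λ=-149.199690°, h=3723.414 m
→ ECEF (a=6378137.000, f=1/298.257222101): X=-4323572.6830, Y=-2577398.2987, Z=-3910102.3766
→ Helmert 7p (PV): X=-4323868.1736, Y=-2577823.7698, Z=-3909750.7789

X=-4323868.174 m, Y=-2577823.770 m, Z=-3909750.779 m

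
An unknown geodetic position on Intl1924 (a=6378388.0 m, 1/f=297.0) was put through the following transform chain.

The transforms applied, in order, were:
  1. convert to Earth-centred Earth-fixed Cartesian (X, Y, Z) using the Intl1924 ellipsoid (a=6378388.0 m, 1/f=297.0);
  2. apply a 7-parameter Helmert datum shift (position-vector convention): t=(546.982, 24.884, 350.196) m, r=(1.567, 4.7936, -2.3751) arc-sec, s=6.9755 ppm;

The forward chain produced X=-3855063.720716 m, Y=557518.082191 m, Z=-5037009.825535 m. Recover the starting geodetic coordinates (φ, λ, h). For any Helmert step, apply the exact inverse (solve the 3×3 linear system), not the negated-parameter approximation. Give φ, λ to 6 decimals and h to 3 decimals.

start: X=-3855063.7207, Y=557518.0822, Z=-5037009.8255 m
→ Helmert⁻¹: X=-3855473.1568, Y=557406.6450, Z=-5037418.7196
→ geod (Bowring, a=6378388.000): φ=-52.47112500°, λ=171.77344000°, h=3040.2720 m

φ=-52.471125°, λ=171.773440°, h=3040.272 m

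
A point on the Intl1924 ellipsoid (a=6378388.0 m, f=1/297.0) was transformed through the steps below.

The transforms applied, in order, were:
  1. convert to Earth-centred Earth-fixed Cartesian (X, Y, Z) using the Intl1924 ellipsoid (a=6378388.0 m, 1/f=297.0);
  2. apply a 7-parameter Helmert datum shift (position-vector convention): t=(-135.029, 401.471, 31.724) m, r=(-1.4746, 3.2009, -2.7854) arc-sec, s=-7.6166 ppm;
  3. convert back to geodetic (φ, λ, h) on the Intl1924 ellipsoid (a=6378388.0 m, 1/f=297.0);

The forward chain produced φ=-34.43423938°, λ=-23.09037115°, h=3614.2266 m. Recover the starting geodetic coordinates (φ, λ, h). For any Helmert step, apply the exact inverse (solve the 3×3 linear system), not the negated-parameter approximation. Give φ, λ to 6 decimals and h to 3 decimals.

start: φ=-34.434239°, λ=-23.090371°, h=3614.227 m
→ ECEF (a=6378388.000, f=1/297.0): X=4847239.8405, Y=-2066560.2633, Z=-3588376.6115
→ Helmert⁻¹: X=4847495.3874, Y=-2066886.3635, Z=-3588375.2181
→ geod (Bowring, a=6378388.000): φ=-34.43238000°, λ=-23.09254300°, h=3912.8100 m

φ=-34.432380°, λ=-23.092543°, h=3912.810 m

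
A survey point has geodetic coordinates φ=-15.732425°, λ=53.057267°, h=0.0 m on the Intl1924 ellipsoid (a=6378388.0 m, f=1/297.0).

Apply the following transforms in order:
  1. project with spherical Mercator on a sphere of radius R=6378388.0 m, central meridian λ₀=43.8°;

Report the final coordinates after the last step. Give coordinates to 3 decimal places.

start: φ=-15.732425°, λ=53.057267°, h=0.000 m
→ merc (R=6378388.0, λ₀=43.8°): E=1030554.8026, N=-1773826.5014

E=1030554.803 m, N=-1773826.501 m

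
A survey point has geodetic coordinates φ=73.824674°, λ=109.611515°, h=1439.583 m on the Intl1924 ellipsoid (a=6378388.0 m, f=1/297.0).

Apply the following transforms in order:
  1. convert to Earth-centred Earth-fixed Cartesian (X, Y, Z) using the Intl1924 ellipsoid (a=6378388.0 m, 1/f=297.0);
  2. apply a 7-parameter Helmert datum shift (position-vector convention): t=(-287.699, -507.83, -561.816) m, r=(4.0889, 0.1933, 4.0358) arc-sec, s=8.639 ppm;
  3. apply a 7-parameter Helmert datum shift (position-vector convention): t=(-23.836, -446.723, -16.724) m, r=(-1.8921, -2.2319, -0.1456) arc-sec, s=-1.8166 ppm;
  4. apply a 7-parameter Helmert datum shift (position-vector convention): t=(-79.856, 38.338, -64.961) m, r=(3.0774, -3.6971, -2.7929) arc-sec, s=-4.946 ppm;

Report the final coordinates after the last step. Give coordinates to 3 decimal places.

X=-598955.678 m, Y=1678318.362 m, Z=6104439.672 m

start: φ=73.824674°, λ=109.611515°, h=1439.583 m
→ ECEF (a=6378388.000, f=1/297.0): X=-598384.4670, Y=1679390.7008, Z=6105045.4311
→ Helmert 7p (PV): X=-598704.4735, Y=1678764.6462, Z=6104570.2091
→ Helmert 7p (PV): X=-598792.0916, Y=1678371.2943, Z=6104520.5177
→ Helmert 7p (PV): X=-598955.6775, Y=1678318.3620, Z=6104439.6716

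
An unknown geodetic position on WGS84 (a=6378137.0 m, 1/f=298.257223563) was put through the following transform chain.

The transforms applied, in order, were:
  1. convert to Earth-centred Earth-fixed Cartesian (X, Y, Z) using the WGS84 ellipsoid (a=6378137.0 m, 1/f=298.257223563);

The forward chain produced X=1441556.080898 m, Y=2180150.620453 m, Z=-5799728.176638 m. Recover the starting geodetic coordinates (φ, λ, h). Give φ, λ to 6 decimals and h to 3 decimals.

φ=-65.885122°, λ=56.526582°, h=1098.359 m

start: X=1441556.0809, Y=2180150.6205, Z=-5799728.1766 m
→ geod (Bowring, a=6378137.000): φ=-65.88512200°, λ=56.52658200°, h=1098.3590 m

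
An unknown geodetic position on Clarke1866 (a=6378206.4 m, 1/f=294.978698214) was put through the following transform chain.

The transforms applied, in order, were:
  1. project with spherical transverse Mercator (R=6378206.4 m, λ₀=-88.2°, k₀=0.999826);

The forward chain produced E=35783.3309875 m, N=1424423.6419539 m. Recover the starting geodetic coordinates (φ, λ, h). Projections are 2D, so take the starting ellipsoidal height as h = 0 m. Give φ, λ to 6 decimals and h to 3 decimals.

φ=12.797698°, λ=-87.870312°, h=0.000 m

start: E=35783.3310, N=1424423.6420 m
→ tm⁻¹: φ=12.79769800°, λ=-87.87031200°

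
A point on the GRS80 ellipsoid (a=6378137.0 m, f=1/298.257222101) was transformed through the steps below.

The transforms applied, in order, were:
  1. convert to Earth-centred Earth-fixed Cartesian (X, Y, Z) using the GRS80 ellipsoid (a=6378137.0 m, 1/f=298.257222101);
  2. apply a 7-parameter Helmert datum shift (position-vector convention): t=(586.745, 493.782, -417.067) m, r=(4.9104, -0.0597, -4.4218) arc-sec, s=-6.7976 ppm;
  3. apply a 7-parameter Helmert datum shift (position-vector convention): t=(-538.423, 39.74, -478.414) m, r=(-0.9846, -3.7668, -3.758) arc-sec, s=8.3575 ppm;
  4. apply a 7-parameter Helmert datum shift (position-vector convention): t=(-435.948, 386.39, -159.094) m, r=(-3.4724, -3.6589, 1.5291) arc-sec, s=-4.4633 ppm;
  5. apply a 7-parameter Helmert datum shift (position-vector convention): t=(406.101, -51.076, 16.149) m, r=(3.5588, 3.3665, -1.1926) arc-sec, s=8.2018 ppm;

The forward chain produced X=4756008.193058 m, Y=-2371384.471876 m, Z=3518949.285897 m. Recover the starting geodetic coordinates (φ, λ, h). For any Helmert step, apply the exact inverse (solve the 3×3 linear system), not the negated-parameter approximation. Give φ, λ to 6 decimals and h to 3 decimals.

φ=33.693299°, λ=-26.506512°, h=3114.188 m

start: X=4756008.1931, Y=-2371384.4719, Z=3518949.2859 m
→ Helmert⁻¹: X=4755519.3632, Y=-2371225.7353, Z=3519022.8036
→ Helmert⁻¹: X=4756021.3806, Y=-2371717.2108, Z=3519073.3115
→ Helmert⁻¹: X=4756627.5327, Y=-2371667.2664, Z=3519424.1246
→ Helmert⁻¹: X=4756124.9859, Y=-2371991.4179, Z=3519920.2100
→ geod (Bowring, a=6378137.000): φ=33.69329900°, λ=-26.50651200°, h=3114.1880 m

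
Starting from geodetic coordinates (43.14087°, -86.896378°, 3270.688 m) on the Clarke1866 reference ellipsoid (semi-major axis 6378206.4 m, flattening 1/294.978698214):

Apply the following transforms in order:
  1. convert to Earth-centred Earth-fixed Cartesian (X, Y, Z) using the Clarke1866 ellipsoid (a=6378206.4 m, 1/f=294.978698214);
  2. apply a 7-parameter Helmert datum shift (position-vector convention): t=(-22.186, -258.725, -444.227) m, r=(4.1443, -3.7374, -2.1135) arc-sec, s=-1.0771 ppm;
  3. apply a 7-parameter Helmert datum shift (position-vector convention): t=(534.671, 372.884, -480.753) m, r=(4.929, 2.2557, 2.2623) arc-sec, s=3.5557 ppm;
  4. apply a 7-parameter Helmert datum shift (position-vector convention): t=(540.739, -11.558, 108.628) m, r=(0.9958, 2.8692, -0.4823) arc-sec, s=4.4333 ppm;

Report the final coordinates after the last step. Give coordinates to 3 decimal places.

X=253582.951 m, Y=-4657085.837 m, Z=4339953.591 m

start: φ=43.140870°, λ=-86.896378°, h=3270.688 m
→ ECEF (a=6378206.400, f=1/294.978698214): X=252506.3257, Y=-4656943.9449, Z=4340968.9932
→ Helmert 7p (PV): X=252357.4944, Y=-4657287.4605, Z=4340431.0980
→ Helmert 7p (PV): X=252991.6106, Y=-4657032.0899, Z=4339851.7253
→ Helmert 7p (PV): X=253582.9506, Y=-4657085.8374, Z=4339953.5908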